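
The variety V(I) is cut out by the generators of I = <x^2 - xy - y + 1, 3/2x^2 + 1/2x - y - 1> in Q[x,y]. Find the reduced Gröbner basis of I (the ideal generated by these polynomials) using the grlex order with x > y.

G = {x^2 + 1/3x - 2/3y - 2/3, xy + 1/3x + 1/3y - 5/3, y^2 - 8/3x + 4/3y + 1/3}

Buchberger's algorithm terminates because the ascending chain of leading-term ideals stabilizes.

f_1 = x^2 - xy - y + 1, LT = x^2.
f_2 = 3/2x^2 + 1/2x - y - 1, LT = x^2.

S(f_1,f_2): lcm = x^2. S = -xy - 1/3x - 1/3y + 5/3.
  leading term xy: no divisor's leading term divides it; move -xy to the remainder.
  leading term x: no divisor's leading term divides it; move -1/3x to the remainder.
  leading term y: no divisor's leading term divides it; move -1/3y to the remainder.
  leading term 1: no divisor's leading term divides it; move 5/3 to the remainder.
  remainder -xy - 1/3x - 1/3y + 5/3 ≠ 0; add g_3 = -xy - 1/3x - 1/3y + 5/3 to the basis.

S(f_1,g_3): lcm = x^2y. S = -xy^2 - 1/3x^2 - 1/3xy - y^2 + 5/3x + y.
  leading term xy^2: subtract (y)·g_3 from -xy^2 - 1/3x^2 - 1/3xy - y^2 + 5/3x + y → -1/3x^2 - 2/3y^2 + 5/3x - 2/3y
  leading term x^2: subtract (-1/3)·f_1 from -1/3x^2 - 2/3y^2 + 5/3x - 2/3y → -1/3xy - 2/3y^2 + 5/3x - y + 1/3
  leading term xy: subtract (1/3)·g_3 from -1/3xy - 2/3y^2 + 5/3x - y + 1/3 → -2/3y^2 + 16/9x - 8/9y - 2/9
  leading term y^2: no divisor's leading term divides it; move -2/3y^2 to the remainder.
  leading term x: no divisor's leading term divides it; move 16/9x to the remainder.
  leading term y: no divisor's leading term divides it; move -8/9y to the remainder.
  leading term 1: no divisor's leading term divides it; move -2/9 to the remainder.
  remainder -2/3y^2 + 16/9x - 8/9y - 2/9 ≠ 0; add g_4 = -2/3y^2 + 16/9x - 8/9y - 2/9 to the basis.

The other S-polynomials (S(f_2,g_3), S(f_1,g_4), S(f_2,g_4), S(g_3,g_4)) all reduce to 0 modulo the current basis, so we have a Gröbner basis.
Inter-reduce: drop elements whose leading term is divisible by another's, tail-reduce, and make monic.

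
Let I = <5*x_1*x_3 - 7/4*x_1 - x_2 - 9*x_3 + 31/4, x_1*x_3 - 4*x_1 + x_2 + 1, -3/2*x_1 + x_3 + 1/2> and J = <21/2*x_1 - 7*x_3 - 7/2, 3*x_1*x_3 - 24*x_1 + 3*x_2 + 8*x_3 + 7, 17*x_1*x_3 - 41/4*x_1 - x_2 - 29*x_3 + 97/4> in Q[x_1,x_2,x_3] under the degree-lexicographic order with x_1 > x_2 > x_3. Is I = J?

Yes, the ideals are equal.

Since reduced Gröbner bases are canonical representatives of ideals under a given ordering, it suffices to compute and compare them.
Buchberger on the first generating set:
f_1 = 5*x_1*x_3 - 7/4*x_1 - x_2 - 9*x_3 + 31/4, LT = x_1*x_3.
f_2 = x_1*x_3 - 4*x_1 + x_2 + 1, LT = x_1*x_3.
f_3 = -3/2*x_1 + x_3 + 1/2, LT = x_1.

S(f_1,f_2): lcm = x_1*x_3. S = 73/20*x_1 - 6/5*x_2 - 9/5*x_3 + 11/20.
  leading term x_1: subtract (-73/30)·f_3 from 73/20*x_1 - 6/5*x_2 - 9/5*x_3 + 11/20 → -6/5*x_2 + 19/30*x_3 + 53/30
  leading term x_2: no divisor's leading term divides it; move -6/5*x_2 to the remainder.
  leading term x_3: no divisor's leading term divides it; move 19/30*x_3 to the remainder.
  leading term 1: no divisor's leading term divides it; move 53/30 to the remainder.
  remainder -6/5*x_2 + 19/30*x_3 + 53/30 ≠ 0; add g_4 = -6/5*x_2 + 19/30*x_3 + 53/30 to the basis.

S(f_1,f_3): lcm = x_1*x_3. S = 2/3*x_3**2 - 7/20*x_1 - 1/5*x_2 - 22/15*x_3 + 31/20.
  leading term x_3**2: no divisor's leading term divides it; move 2/3*x_3**2 to the remainder.
  leading term x_1: subtract (7/30)·f_3 from -7/20*x_1 - 1/5*x_2 - 22/15*x_3 + 31/20 → -1/5*x_2 - 17/10*x_3 + 43/30
  leading term x_2: subtract (1/6)·g_4 from -1/5*x_2 - 17/10*x_3 + 43/30 → -65/36*x_3 + 41/36
  leading term x_3: no divisor's leading term divides it; move -65/36*x_3 to the remainder.
  leading term 1: no divisor's leading term divides it; move 41/36 to the remainder.
  remainder 2/3*x_3**2 - 65/36*x_3 + 41/36 ≠ 0; add g_5 = 2/3*x_3**2 - 65/36*x_3 + 41/36 to the basis.

The other S-polynomials (S(f_2,f_3), S(f_1,g_4), S(f_2,g_4), S(f_3,g_4), S(f_1,g_5), S(f_2,g_5), S(f_3,g_5), S(g_4,g_5)) all reduce to 0 modulo the current basis, so we have a Gröbner basis.
Inter-reduce: drop elements whose leading term is divisible by another's, tail-reduce, and make monic.
Reduced Gröbner basis: {x_3**2 - 65/24*x_3 + 41/24, x_1 - 2/3*x_3 - 1/3, x_2 - 19/36*x_3 - 53/36}.

Buchberger on the second generating set:
h_1 = 21/2*x_1 - 7*x_3 - 7/2, LT = x_1.
h_2 = 3*x_1*x_3 - 24*x_1 + 3*x_2 + 8*x_3 + 7, LT = x_1*x_3.
h_3 = 17*x_1*x_3 - 41/4*x_1 - x_2 - 29*x_3 + 97/4, LT = x_1*x_3.

S(h_1,h_2): lcm = x_1*x_3. S = -2/3*x_3**2 + 8*x_1 - x_2 - 3*x_3 - 7/3.
  leading term x_3**2: no divisor's leading term divides it; move -2/3*x_3**2 to the remainder.
  leading term x_1: subtract (16/21)·h_1 from 8*x_1 - x_2 - 3*x_3 - 7/3 → -x_2 + 7/3*x_3 + 1/3
  leading term x_2: no divisor's leading term divides it; move -x_2 to the remainder.
  leading term x_3: no divisor's leading term divides it; move 7/3*x_3 to the remainder.
  leading term 1: no divisor's leading term divides it; move 1/3 to the remainder.
  remainder -2/3*x_3**2 - x_2 + 7/3*x_3 + 1/3 ≠ 0; add k_4 = -2/3*x_3**2 - x_2 + 7/3*x_3 + 1/3 to the basis.

S(h_1,h_3): lcm = x_1*x_3. S = -2/3*x_3**2 + 41/68*x_1 + 1/17*x_2 + 70/51*x_3 - 97/68.
  leading term x_3**2: subtract (1)·k_4 from -2/3*x_3**2 + 41/68*x_1 + 1/17*x_2 + 70/51*x_3 - 97/68 → 41/68*x_1 + 18/17*x_2 - 49/51*x_3 - 359/204
  leading term x_1: subtract (41/714)·h_1 from 41/68*x_1 + 18/17*x_2 - 49/51*x_3 - 359/204 → 18/17*x_2 - 19/34*x_3 - 53/34
  leading term x_2: no divisor's leading term divides it; move 18/17*x_2 to the remainder.
  leading term x_3: no divisor's leading term divides it; move -19/34*x_3 to the remainder.
  leading term 1: no divisor's leading term divides it; move -53/34 to the remainder.
  remainder 18/17*x_2 - 19/34*x_3 - 53/34 ≠ 0; add k_5 = 18/17*x_2 - 19/34*x_3 - 53/34 to the basis.

The other S-polynomials (S(h_2,h_3), S(h_1,k_4), S(h_2,k_4), S(h_3,k_4), S(h_1,k_5), S(h_2,k_5), S(h_3,k_5), S(k_4,k_5)) all reduce to 0 modulo the current basis, so we have a Gröbner basis.
Inter-reduce: drop elements whose leading term is divisible by another's, tail-reduce, and make monic.
Reduced Gröbner basis: {x_3**2 - 65/24*x_3 + 41/24, x_1 - 2/3*x_3 - 1/3, x_2 - 19/36*x_3 - 53/36}.

The two bases agree; hence the ideals are identical.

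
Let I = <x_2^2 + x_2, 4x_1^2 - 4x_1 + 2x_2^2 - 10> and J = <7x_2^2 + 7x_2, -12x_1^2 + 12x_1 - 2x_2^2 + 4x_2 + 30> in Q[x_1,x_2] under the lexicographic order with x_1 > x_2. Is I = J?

Equality of ideals is decidable: compute both reduced Gröbner bases (unique for the ordering) and check whether they agree.
Buchberger on the first generating set:
f_1 = x_2^2 + x_2, LT = x_2^2.
f_2 = 4x_1^2 - 4x_1 + 2x_2^2 - 10, LT = x_1^2.

The S-polynomials (S(f_1,f_2)) all reduce to 0 modulo the current basis, so we have a Gröbner basis.
Inter-reduce: drop elements whose leading term is divisible by another's, tail-reduce, and make monic.
Reduced Gröbner basis: {x_1^2 - x_1 - 1/2x_2 - 5/2, x_2^2 + x_2}.

Buchberger on the second generating set:
h_1 = 7x_2^2 + 7x_2, LT = x_2^2.
h_2 = -12x_1^2 + 12x_1 - 2x_2^2 + 4x_2 + 30, LT = x_1^2.

The S-polynomials (S(h_1,h_2)) all reduce to 0 modulo the current basis, so we have a Gröbner basis.
Inter-reduce: drop elements whose leading term is divisible by another's, tail-reduce, and make monic.
Reduced Gröbner basis: {x_1^2 - x_1 - 1/2x_2 - 5/2, x_2^2 + x_2}.

The two bases agree; hence the ideals are identical.

Yes, the ideals are equal.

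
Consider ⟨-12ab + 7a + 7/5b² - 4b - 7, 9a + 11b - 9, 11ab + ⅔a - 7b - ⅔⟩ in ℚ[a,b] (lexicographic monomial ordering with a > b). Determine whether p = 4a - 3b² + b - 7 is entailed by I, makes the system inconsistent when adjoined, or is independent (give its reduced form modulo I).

First compute the reduced Gröbner basis of I by Buchberger's algorithm.
f_1 = -12ab + 7a + 7/5b² - 4b - 7, LT = ab.
f_2 = 9a + 11b - 9, LT = a.
f_3 = 11ab + ⅔a - 7b - ⅔, LT = ab.

S(f_1,f_2): lcm = ab. S = -7/12a - 241/180b² + 4/3b + 7/12.
  reduce S modulo (f_1, f_2, f_3):
  remainder -241/180b² + 221/108b ≠ 0; add h_4 = -241/180b² + 221/108b to the basis.

S(f_1,f_3): lcm = ab. S = -85/132a - 7/60b² + 32/33b + 85/132.
  reduce S modulo (f_1, f_2, f_3, h_4):
  remainder 112979/71577b ≠ 0; add h_5 = 112979/71577b to the basis.

The other S-polynomials (S(f_2,f_3), S(f_1,h_4), S(f_2,h_4), S(f_3,h_4), S(f_1,h_5), S(f_2,h_5), S(f_3,h_5), S(h_4,h_5)) all reduce to 0 modulo the current basis, so we have a Gröbner basis.
Inter-reduce: drop elements whose leading term is divisible by another's, tail-reduce, and make monic.
Reduced Gröbner basis: {a - 1, b}.
Label its elements g_1 = a - 1, g_2 = b.

Reduce p = 4a - 3b² + b - 7 modulo G:
  leading term a: subtract (4)·g_1 from 4a - 3b² + b - 7 → -3b² + b - 3
  leading term b²: subtract (-3b)·g_2 from -3b² + b - 3 → b - 3
  leading term b: subtract (1)·g_2 from b - 3 → -3
  leading term 1: no divisor's leading term divides it; move -3 to the remainder.
  normal form = -3.
The normal form is nonzero, so p ∉ I. Since p minus its normal form lies in I, I + (p) = I + (r) where r = -3; decide whether this ideal is the whole ring.
Here r = -3 is a nonzero constant, hence a unit: 1 ∈ I + (p), the Gröbner basis of I + (p) is {1}, and the enlarged system has no common solution — adjoining p is inconsistent.

Adjoining 4a - 3b² + b - 7 makes the ideal the whole ring: the system is inconsistent.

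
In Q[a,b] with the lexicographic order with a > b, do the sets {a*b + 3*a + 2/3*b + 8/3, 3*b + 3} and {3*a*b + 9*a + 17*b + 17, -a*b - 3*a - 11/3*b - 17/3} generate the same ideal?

No, the ideals differ.

Since reduced Gröbner bases are canonical representatives of ideals under a given ordering, it suffices to compute and compare them.
Buchberger on the first generating set:
f_1 = a*b + 3*a + 2/3*b + 8/3, LT = a*b.
f_2 = 3*b + 3, LT = b.

S(f_1,f_2): lcm = a*b. S = 2*a + 2/3*b + 8/3.
  leading term a: no divisor's leading term divides it; move 2*a to the remainder.
  leading term b: subtract (2/9)·f_2 from 2/3*b + 8/3 → 2
  leading term 1: no divisor's leading term divides it; move 2 to the remainder.
  remainder 2*a + 2 ≠ 0; add g_3 = 2*a + 2 to the basis.

The other S-polynomials (S(f_1,g_3), S(f_2,g_3)) all reduce to 0 modulo the current basis, so we have a Gröbner basis.
Inter-reduce: drop elements whose leading term is divisible by another's, tail-reduce, and make monic.
Reduced Gröbner basis: {a + 1, b + 1}.

Buchberger on the second generating set:
h_1 = 3*a*b + 9*a + 17*b + 17, LT = a*b.
h_2 = -a*b - 3*a - 11/3*b - 17/3, LT = a*b.

S(h_1,h_2): lcm = a*b. S = 2*b.
  leading term b: no divisor's leading term divides it; move 2*b to the remainder.
  remainder 2*b ≠ 0; add k_3 = 2*b to the basis.

S(h_1,k_3): lcm = a*b. S = 3*a + 17/3*b + 17/3.
  leading term a: no divisor's leading term divides it; move 3*a to the remainder.
  leading term b: subtract (17/6)·k_3 from 17/3*b + 17/3 → 17/3
  leading term 1: no divisor's leading term divides it; move 17/3 to the remainder.
  remainder 3*a + 17/3 ≠ 0; add k_4 = 3*a + 17/3 to the basis.

The other S-polynomials (S(h_2,k_3), S(h_1,k_4), S(h_2,k_4), S(k_3,k_4)) all reduce to 0 modulo the current basis, so we have a Gröbner basis.
Inter-reduce: drop elements whose leading term is divisible by another's, tail-reduce, and make monic.
Reduced Gröbner basis: {a + 17/9, b}.

These differ, so the ideals are not equal.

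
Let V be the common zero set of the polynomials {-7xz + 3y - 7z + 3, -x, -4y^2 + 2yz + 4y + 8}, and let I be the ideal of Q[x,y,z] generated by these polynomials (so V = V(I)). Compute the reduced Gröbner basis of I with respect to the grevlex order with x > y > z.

G = {z^2 - 117/77z, x, y - 7/3z + 1}

f_1 = -7xz + 3y - 7z + 3, LT = xz.
f_2 = -x, LT = x.
f_3 = -4y^2 + 2yz + 4y + 8, LT = y^2.

S(f_1,f_2): lcm = xz. S = -3/7y + z - 3/7.
  reduce S modulo (f_1, f_2, f_3):
  remainder -3/7y + z - 3/7 ≠ 0; add g_4 = -3/7y + z - 3/7 to the basis.

S(f_3,g_4): lcm = y^2. S = 11/6yz - 2y - 2.
  reduce S modulo (f_1, f_2, f_3, g_4):
  remainder 77/18z^2 - 13/2z ≠ 0; add g_5 = 77/18z^2 - 13/2z to the basis.

The other S-polynomials (S(f_1,f_3), S(f_2,f_3), S(f_1,g_4), S(f_2,g_4), S(f_1,g_5), S(f_2,g_5), S(f_3,g_5), S(g_4,g_5)) all reduce to 0 modulo the current basis, so we have a Gröbner basis.
Inter-reduce: drop elements whose leading term is divisible by another's, tail-reduce, and make monic.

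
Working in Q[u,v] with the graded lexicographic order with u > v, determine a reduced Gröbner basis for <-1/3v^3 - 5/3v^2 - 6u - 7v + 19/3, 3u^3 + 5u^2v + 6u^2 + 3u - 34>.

G = {u^3 + 5/3u^2v + 2u^2 + u - 34/3, v^3 + 5v^2 + 18u + 21v - 19}

f_1 = -1/3v^3 - 5/3v^2 - 6u - 7v + 19/3, LT = v^3.
f_2 = 3u^3 + 5u^2v + 6u^2 + 3u - 34, LT = u^3.

The S-polynomials (S(f_1,f_2)) all reduce to 0 modulo the current basis, so we have a Gröbner basis.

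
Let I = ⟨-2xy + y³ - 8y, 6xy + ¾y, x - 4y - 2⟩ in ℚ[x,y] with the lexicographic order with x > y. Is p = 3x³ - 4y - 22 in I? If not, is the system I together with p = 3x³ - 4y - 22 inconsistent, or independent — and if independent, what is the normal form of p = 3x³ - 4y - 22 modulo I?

Adjoining 3x³ - 4y - 22 makes the ideal the whole ring: the system is inconsistent.

First compute the reduced Gröbner basis of I by Buchberger's algorithm.
f_1 = -2xy + y³ - 8y, LT = xy.
f_2 = 6xy + ¾y, LT = xy.
f_3 = x - 4y - 2, LT = x.

S(f_1,f_2): lcm = xy. S = -½y³ + 31/8y.
  leading term y³: no divisor's leading term divides it; move -½y³ to the remainder.
  leading term y: no divisor's leading term divides it; move 31/8y to the remainder.
  remainder -½y³ + 31/8y ≠ 0; add h_4 = -½y³ + 31/8y to the basis.

S(f_1,f_3): lcm = xy. S = -½y³ + 4y² + 6y.
  leading term y³: subtract (1)·h_4 from -½y³ + 4y² + 6y → 4y² + 17/8y
  leading term y²: no divisor's leading term divides it; move 4y² to the remainder.
  leading term y: no divisor's leading term divides it; move 17/8y to the remainder.
  remainder 4y² + 17/8y ≠ 0; add h_5 = 4y² + 17/8y to the basis.

S(h_4,h_5): lcm = y³. S = -17/32y² - 31/4y.
  leading term y²: subtract (-17/128)·h_5 from -17/32y² - 31/4y → -7647/1024y
  leading term y: no divisor's leading term divides it; move -7647/1024y to the remainder.
  remainder -7647/1024y ≠ 0; add h_6 = -7647/1024y to the basis.

The other S-polynomials (S(f_2,f_3), S(f_1,h_4), S(f_2,h_4), S(f_3,h_4), S(f_1,h_5), S(f_2,h_5), S(f_3,h_5), S(f_1,h_6), S(f_2,h_6), S(f_3,h_6), S(h_4,h_6), S(h_5,h_6)) all reduce to 0 modulo the current basis, so we have a Gröbner basis.
Inter-reduce: drop elements whose leading term is divisible by another's, tail-reduce, and make monic.
Reduced Gröbner basis: {x - 2, y}.
Label its elements g_1 = x - 2, g_2 = y.

Reduce p = 3x³ - 4y - 22 modulo G:
  leading term x³: subtract (3x²)·g_1 from 3x³ - 4y - 22 → 6x² - 4y - 22
  leading term x²: subtract (6x)·g_1 from 6x² - 4y - 22 → 12x - 4y - 22
  leading term x: subtract (12)·g_1 from 12x - 4y - 22 → -4y + 2
  leading term y: subtract (-4)·g_2 from -4y + 2 → 2
  leading term 1: no divisor's leading term divides it; move 2 to the remainder.
  normal form = 2.
The normal form is nonzero, so p ∉ I. Since p minus its normal form lies in I, I + (p) = I + (r) where r = 2; decide whether this ideal is the whole ring.
Here r = 2 is a nonzero constant, hence a unit: 1 ∈ I + (p), the Gröbner basis of I + (p) is {1}, and the enlarged system has no common solution — adjoining p is inconsistent.

The remainder on division by a Gröbner basis is unique — it is the normal form.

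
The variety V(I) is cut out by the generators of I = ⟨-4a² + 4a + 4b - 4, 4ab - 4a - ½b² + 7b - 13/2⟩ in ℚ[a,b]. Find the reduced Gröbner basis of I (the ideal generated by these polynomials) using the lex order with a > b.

G = {a² - a - b + 1, ab - a - ⅛b² + 7/4b - 13/8, b³ - 99b² + 435b - 337}

f_1 = -4a² + 4a + 4b - 4, LT = a².
f_2 = 4ab - 4a - ½b² + 7b - 13/2, LT = ab.

S(f_1,f_2): lcm = a²b. S = a² + ⅛ab² - 11/4ab + 13/8a - b² + b.
  leading term a²: subtract (-¼)·f_1 from a² + ⅛ab² - 11/4ab + 13/8a - b² + b → ⅛ab² - 11/4ab + 21/8a - b² + 2b - 1
  leading term ab²: subtract (1/32b)·f_2 from ⅛ab² - 11/4ab + 21/8a - b² + 2b - 1 → -21/8ab + 21/8a + 1/64b³ - 39/32b² + 141/64b - 1
  leading term ab: subtract (-21/32)·f_2 from -21/8ab + 21/8a + 1/64b³ - 39/32b² + 141/64b - 1 → 1/64b³ - 99/64b² + 435/64b - 337/64
  leading term b³: no divisor's leading term divides it; move 1/64b³ to the remainder.
  leading term b²: no divisor's leading term divides it; move -99/64b² to the remainder.
  leading term b: no divisor's leading term divides it; move 435/64b to the remainder.
  leading term 1: no divisor's leading term divides it; move -337/64 to the remainder.
  remainder 1/64b³ - 99/64b² + 435/64b - 337/64 ≠ 0; add g_3 = 1/64b³ - 99/64b² + 435/64b - 337/64 to the basis.

The other S-polynomials (S(f_1,g_3), S(f_2,g_3)) all reduce to 0 modulo the current basis, so we have a Gröbner basis.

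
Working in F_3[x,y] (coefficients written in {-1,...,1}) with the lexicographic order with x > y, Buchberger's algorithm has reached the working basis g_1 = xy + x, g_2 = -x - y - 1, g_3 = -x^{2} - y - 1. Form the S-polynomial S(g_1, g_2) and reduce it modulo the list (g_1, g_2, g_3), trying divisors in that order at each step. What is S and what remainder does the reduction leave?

S(g_1, g_2) = x - y^{2} - y; remainder on division = -y^{2} + y - 1.

lcm(LM(g_1), LM(g_2)) = xy.
S = (lcm/LT(g_1))·g_1 − (lcm/LT(g_2))·g_2 = x - y^{2} - y.
Reduce S modulo (g_1, g_2, g_3) in that order:
  leading term x: subtract (-1)·g_2 from x - y^{2} - y → -y^{2} + y - 1
  leading term y^{2}: no divisor's leading term divides it; move -y^{2} to the remainder.
  leading term y: no divisor's leading term divides it; move y to the remainder.
  leading term 1: no divisor's leading term divides it; move -1 to the remainder.
The remainder -y^{2} + y - 1 is nonzero, so it would be added as the next basis element.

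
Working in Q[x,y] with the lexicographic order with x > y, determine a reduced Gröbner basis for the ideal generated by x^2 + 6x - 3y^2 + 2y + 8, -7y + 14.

G = {x^2 + 6x, y - 2}

f_1 = x^2 + 6x - 3y^2 + 2y + 8, LT = x^2.
f_2 = -7y + 14, LT = y.

S(f_1,f_2): leading monomials are coprime, so the S-polynomial reduces to 0 (Buchberger's first criterion).
Every S-polynomial of the final basis reduces to 0, so we have a Gröbner basis.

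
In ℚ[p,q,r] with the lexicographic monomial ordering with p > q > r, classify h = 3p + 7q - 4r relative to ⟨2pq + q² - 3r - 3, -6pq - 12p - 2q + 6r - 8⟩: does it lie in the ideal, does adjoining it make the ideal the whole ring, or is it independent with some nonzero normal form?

First compute the reduced Gröbner basis of I by Buchberger's algorithm.
f_1 = 2pq + q² - 3r - 3, LT = pq.
f_2 = -6pq - 12p - 2q + 6r - 8, LT = pq.

S(f_1,f_2): lcm = pq. S = -2p + ½q² - ⅓q - ½r - 17/6.
  reduce S modulo (f_1, f_2):
  remainder -2p + ½q² - ⅓q - ½r - 17/6 ≠ 0; add k_3 = -2p + ½q² - ⅓q - ½r - 17/6 to the basis.

S(f_1,k_3): lcm = pq. S = ¼q³ + ⅓q² - ¼qr - 17/12q - 3/2r - 3/2.
  reduce S modulo (f_1, f_2, k_3):
  remainder ¼q³ + ⅓q² - ¼qr - 17/12q - 3/2r - 3/2 ≠ 0; add k_4 = ¼q³ + ⅓q² - ¼qr - 17/12q - 3/2r - 3/2 to the basis.

The other S-polynomials (S(f_2,k_3), S(f_1,k_4), S(f_2,k_4), S(k_3,k_4)) all reduce to 0 modulo the current basis, so we have a Gröbner basis.
Inter-reduce: drop elements whose leading term is divisible by another's, tail-reduce, and make monic.
Reduced Gröbner basis: {p - ¼q² + ⅙q + ¼r + 17/12, q³ + 4/3q² - qr - 17/3q - 6r - 6}.
Label its elements g_1 = p - ¼q² + ⅙q + ¼r + 17/12, g_2 = q³ + 4/3q² - qr - 17/3q - 6r - 6.

Reduce h = 3p + 7q - 4r modulo G:
  leading term p: subtract (3)·g_1 from 3p + 7q - 4r → ¾q² + 13/2q - 19/4r - 17/4
  leading term q²: no divisor's leading term divides it; move ¾q² to the remainder.
  leading term q: no divisor's leading term divides it; move 13/2q to the remainder.
  leading term r: no divisor's leading term divides it; move -19/4r to the remainder.
  leading term 1: no divisor's leading term divides it; move -17/4 to the remainder.
  normal form = ¾q² + 13/2q - 19/4r - 17/4.
The normal form is nonzero, so h ∉ I. Since h minus its normal form lies in I, I + (h) = I + (n) where n = ¾q² + 13/2q - 19/4r - 17/4; decide whether this ideal is the whole ring.
Run Buchberger on G together with n (pairs among the g_i already reduce to 0 since G is a Gröbner basis):
g_1 = p - ¼q² + ⅙q + ¼r + 17/12, LT = p.
g_2 = q³ + 4/3q² - qr - 17/3q - 6r - 6, LT = q³.
n = ¾q² + 13/2q - 19/4r - 17/4, LT = q².

S(g_2,n): lcm = q³. S = -22/3q² + 16/3qr - 6r - 6.
  reduce S modulo (g_1, g_2, n):
  remainder 16/3qr + 572/9q - 472/9r - 428/9 ≠ 0; add m_4 = 16/3qr + 572/9q - 472/9r - 428/9 to the basis.

S(g_2,m_4): lcm = q³r. S = -143/12q³ + 67/6q²r + 107/12q² - qr² - 17/3qr - 6r² - 6r.
  reduce S modulo (g_1, g_2, n, m_4):
  remainder 101335/108q + 494/9r² - 23582/27r - 91195/108 ≠ 0; add m_5 = 101335/108q + 494/9r² - 23582/27r - 91195/108 to the basis.

S(g_2,m_5): lcm = q³. S = -456/7795q²r² + 7256/7795q²r + 10445/4677q² - qr - 17/3q - 6r - 6.
  reduce S modulo (g_1, g_2, n, m_4, m_5):
  remainder -2888/7795r³ + 34618/23385r² + 213199/15590r + 53542/4677 ≠ 0; add m_6 = -2888/7795r³ + 34618/23385r² + 213199/15590r + 53542/4677 to the basis.

The other S-polynomials (S(g_1,g_2), S(g_1,n), S(g_1,m_4), S(n,m_4), S(g_1,m_5), S(n,m_5), S(m_4,m_5), S(g_1,m_6), S(g_2,m_6), S(n,m_6), S(m_4,m_6), S(m_5,m_6)) all reduce to 0 modulo the current basis, so we have a Gröbner basis.
Inter-reduce: drop elements whose leading term is divisible by another's, tail-reduce, and make monic.
Reduced Gröbner basis: {p - 1064/7795r² + 19612/23385r + 9821/4677, q + 456/7795r² - 7256/7795r - 1403/1559, r³ - 911/228r² - 11221/304r - 7045/228}.
The reduced Gröbner basis of I + (h) is {p - 1064/7795r² + 19612/23385r + 9821/4677, q + 456/7795r² - 7256/7795r - 1403/1559, r³ - 911/228r² - 11221/304r - 7045/228} ≠ {1}, a proper ideal, so the enlarged system stays consistent: h is independent of I, with normal form ¾q² + 13/2q - 19/4r - 17/4.

3p + 7q - 4r is independent of I; its normal form modulo I is ¾q² + 13/2q - 19/4r - 17/4.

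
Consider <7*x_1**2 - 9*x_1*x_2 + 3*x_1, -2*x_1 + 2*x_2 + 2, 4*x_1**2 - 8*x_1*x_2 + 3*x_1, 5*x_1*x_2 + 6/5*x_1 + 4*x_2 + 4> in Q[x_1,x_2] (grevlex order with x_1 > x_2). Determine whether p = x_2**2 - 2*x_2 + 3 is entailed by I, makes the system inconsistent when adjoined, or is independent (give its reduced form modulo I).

First compute the reduced Gröbner basis of I by Buchberger's algorithm.
f_1 = 7*x_1**2 - 9*x_1*x_2 + 3*x_1, LT = x_1**2.
f_2 = -2*x_1 + 2*x_2 + 2, LT = x_1.
f_3 = 4*x_1**2 - 8*x_1*x_2 + 3*x_1, LT = x_1**2.
f_4 = 5*x_1*x_2 + 6/5*x_1 + 4*x_2 + 4, LT = x_1*x_2.

S(f_1,f_2): lcm = x_1**2. S = -2/7*x_1*x_2 + 10/7*x_1.
  leading term x_1*x_2: subtract (1/7*x_2)·f_2 from -2/7*x_1*x_2 + 10/7*x_1 → -2/7*x_2**2 + 10/7*x_1 - 2/7*x_2
  leading term x_2**2: no divisor's leading term divides it; move -2/7*x_2**2 to the remainder.
  leading term x_1: subtract (-5/7)·f_2 from 10/7*x_1 - 2/7*x_2 → 8/7*x_2 + 10/7
  leading term x_2: no divisor's leading term divides it; move 8/7*x_2 to the remainder.
  leading term 1: no divisor's leading term divides it; move 10/7 to the remainder.
  remainder -2/7*x_2**2 + 8/7*x_2 + 10/7 ≠ 0; add h_5 = -2/7*x_2**2 + 8/7*x_2 + 10/7 to the basis.

S(f_1,f_3): lcm = x_1**2. S = 5/7*x_1*x_2 - 9/28*x_1.
  leading term x_1*x_2: subtract (-5/14*x_2)·f_2 from 5/7*x_1*x_2 - 9/28*x_1 → 5/7*x_2**2 - 9/28*x_1 + 5/7*x_2
  leading term x_2**2: subtract (-5/2)·h_5 from 5/7*x_2**2 - 9/28*x_1 + 5/7*x_2 → -9/28*x_1 + 25/7*x_2 + 25/7
  leading term x_1: subtract (9/56)·f_2 from -9/28*x_1 + 25/7*x_2 + 25/7 → 13/4*x_2 + 13/4
  leading term x_2: no divisor's leading term divides it; move 13/4*x_2 to the remainder.
  leading term 1: no divisor's leading term divides it; move 13/4 to the remainder.
  remainder 13/4*x_2 + 13/4 ≠ 0; add h_6 = 13/4*x_2 + 13/4 to the basis.

The other S-polynomials (S(f_1,f_4), S(f_2,f_3), S(f_2,f_4), S(f_3,f_4), S(f_1,h_5), S(f_2,h_5), S(f_3,h_5), S(f_4,h_5), S(f_1,h_6), S(f_2,h_6), S(f_3,h_6), S(f_4,h_6), S(h_5,h_6)) all reduce to 0 modulo the current basis, so we have a Gröbner basis.
Inter-reduce: drop elements whose leading term is divisible by another's, tail-reduce, and make monic.
Reduced Gröbner basis: {x_1, x_2 + 1}.
Label its elements g_1 = x_1, g_2 = x_2 + 1.

Reduce p = x_2**2 - 2*x_2 + 3 modulo G:
  leading term x_2**2: subtract (x_2)·g_2 from x_2**2 - 2*x_2 + 3 → -3*x_2 + 3
  leading term x_2: subtract (-3)·g_2 from -3*x_2 + 3 → 6
  leading term 1: no divisor's leading term divides it; move 6 to the remainder.
  normal form = 6.
The normal form is nonzero, so p ∉ I. Since p minus its normal form lies in I, I + (p) = I + (r) where r = 6; decide whether this ideal is the whole ring.
Here r = 6 is a nonzero constant, hence a unit: 1 ∈ I + (p), the Gröbner basis of I + (p) is {1}, and the enlarged system has no common solution — adjoining p is inconsistent.

Adjoining x_2**2 - 2*x_2 + 3 makes the ideal the whole ring: the system is inconsistent.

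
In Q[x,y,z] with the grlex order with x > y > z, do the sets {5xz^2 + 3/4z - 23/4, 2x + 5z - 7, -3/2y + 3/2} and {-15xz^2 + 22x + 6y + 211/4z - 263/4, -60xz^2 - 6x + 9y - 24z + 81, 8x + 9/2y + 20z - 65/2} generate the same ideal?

Yes, the ideals are equal.

For a fixed monomial order, each ideal has a unique reduced Gröbner basis; comparing bases decides equality.
Buchberger on the first generating set:
f_1 = 5xz^2 + 3/4z - 23/4, LT = xz^2.
f_2 = 2x + 5z - 7, LT = x.
f_3 = -3/2y + 3/2, LT = y.

S(f_1,f_2): lcm = xz^2. S = -5/2z^3 + 7/2z^2 + 3/20z - 23/20.
  reduce S modulo (f_1, f_2, f_3):
  remainder -5/2z^3 + 7/2z^2 + 3/20z - 23/20 ≠ 0; add g_4 = -5/2z^3 + 7/2z^2 + 3/20z - 23/20 to the basis.

The other S-polynomials (S(f_1,f_3), S(f_2,f_3), S(f_1,g_4), S(f_2,g_4), S(f_3,g_4)) all reduce to 0 modulo the current basis, so we have a Gröbner basis.
Inter-reduce: drop elements whose leading term is divisible by another's, tail-reduce, and make monic.
Reduced Gröbner basis: {z^3 - 7/5z^2 - 3/50z + 23/50, x + 5/2z - 7/2, y - 1}.

Buchberger on the second generating set:
h_1 = -15xz^2 + 22x + 6y + 211/4z - 263/4, LT = xz^2.
h_2 = -60xz^2 - 6x + 9y - 24z + 81, LT = xz^2.
h_3 = 8x + 9/2y + 20z - 65/2, LT = x.

S(h_1,h_2): lcm = xz^2. S = -47/30x - 1/4y - 47/12z + 86/15.
  reduce S modulo (h_1, h_2, h_3):
  remainder 101/160y - 101/160 ≠ 0; add k_4 = 101/160y - 101/160 to the basis.

S(h_1,h_3): lcm = xz^2. S = -9/16yz^2 - 5/2z^3 + 65/16z^2 - 22/15x - 2/5y - 211/60z + 263/60.
  reduce S modulo (h_1, h_2, h_3, k_4):
  remainder -5/2z^3 + 7/2z^2 + 3/20z - 23/20 ≠ 0; add k_5 = -5/2z^3 + 7/2z^2 + 3/20z - 23/20 to the basis.

The other S-polynomials (S(h_2,h_3), S(h_1,k_4), S(h_2,k_4), S(h_3,k_4), S(h_1,k_5), S(h_2,k_5), S(h_3,k_5), S(k_4,k_5)) all reduce to 0 modulo the current basis, so we have a Gröbner basis.
Inter-reduce: drop elements whose leading term is divisible by another's, tail-reduce, and make monic.
Reduced Gröbner basis: {z^3 - 7/5z^2 - 3/50z + 23/50, x + 5/2z - 7/2, y - 1}.

The two bases agree; hence the ideals are identical.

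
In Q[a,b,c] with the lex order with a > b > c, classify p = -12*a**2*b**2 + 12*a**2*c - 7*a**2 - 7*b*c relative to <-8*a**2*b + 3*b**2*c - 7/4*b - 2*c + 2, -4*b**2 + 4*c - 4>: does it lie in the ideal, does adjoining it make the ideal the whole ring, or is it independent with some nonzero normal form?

-12*a**2*b**2 + 12*a**2*c - 7*a**2 - 7*b*c is independent of I; its normal form modulo I is 5*a**2 - 7*b*c.

First compute the reduced Gröbner basis of I by Buchberger's algorithm.
f_1 = -8*a**2*b + 3*b**2*c - 7/4*b - 2*c + 2, LT = a**2*b.
f_2 = -4*b**2 + 4*c - 4, LT = b**2.

S(f_1,f_2): lcm = a**2*b**2. S = a**2*c - a**2 - 3/8*b**3*c + 7/32*b**2 + 1/4*b*c - 1/4*b.
  leading term a**2*c: no divisor's leading term divides it; move a**2*c to the remainder.
  leading term a**2: no divisor's leading term divides it; move -a**2 to the remainder.
  leading term b**3*c: subtract (3/32*b*c)·f_2 from -3/8*b**3*c + 7/32*b**2 + 1/4*b*c - 1/4*b → 7/32*b**2 - 3/8*b*c**2 + 5/8*b*c - 1/4*b
  leading term b**2: subtract (-7/128)·f_2 from 7/32*b**2 - 3/8*b*c**2 + 5/8*b*c - 1/4*b → -3/8*b*c**2 + 5/8*b*c - 1/4*b + 7/32*c - 7/32
  leading term b*c**2: no divisor's leading term divides it; move -3/8*b*c**2 to the remainder.
  leading term b*c: no divisor's leading term divides it; move 5/8*b*c to the remainder.
  leading term b: no divisor's leading term divides it; move -1/4*b to the remainder.
  leading term c: no divisor's leading term divides it; move 7/32*c to the remainder.
  leading term 1: no divisor's leading term divides it; move -7/32 to the remainder.
  remainder a**2*c - a**2 - 3/8*b*c**2 + 5/8*b*c - 1/4*b + 7/32*c - 7/32 ≠ 0; add h_3 = a**2*c - a**2 - 3/8*b*c**2 + 5/8*b*c - 1/4*b + 7/32*c - 7/32 to the basis.

The other S-polynomials (S(f_1,h_3), S(f_2,h_3)) all reduce to 0 modulo the current basis, so we have a Gröbner basis.
Inter-reduce: drop elements whose leading term is divisible by another's, tail-reduce, and make monic.
Reduced Gröbner basis: {a**2*b + 7/32*b - 3/8*c**2 + 5/8*c - 1/4, a**2*c - a**2 - 3/8*b*c**2 + 5/8*b*c - 1/4*b + 7/32*c - 7/32, b**2 - c + 1}.
Label its elements g_1 = a**2*b + 7/32*b - 3/8*c**2 + 5/8*c - 1/4, g_2 = a**2*c - a**2 - 3/8*b*c**2 + 5/8*b*c - 1/4*b + 7/32*c - 7/32, g_3 = b**2 - c + 1.

Reduce p = -12*a**2*b**2 + 12*a**2*c - 7*a**2 - 7*b*c modulo G:
  leading term a**2*b**2: subtract (-12*b)·g_1 from -12*a**2*b**2 + 12*a**2*c - 7*a**2 - 7*b*c → 12*a**2*c - 7*a**2 + 21/8*b**2 - 9/2*b*c**2 + 1/2*b*c - 3*b
  leading term a**2*c: subtract (12)·g_2 from 12*a**2*c - 7*a**2 + 21/8*b**2 - 9/2*b*c**2 + 1/2*b*c - 3*b → 5*a**2 + 21/8*b**2 - 7*b*c - 21/8*c + 21/8
  leading term a**2: no divisor's leading term divides it; move 5*a**2 to the remainder.
  leading term b**2: subtract (21/8)·g_3 from 21/8*b**2 - 7*b*c - 21/8*c + 21/8 → -7*b*c
  leading term b*c: no divisor's leading term divides it; move -7*b*c to the remainder.
  normal form = 5*a**2 - 7*b*c.
The normal form is nonzero, so p ∉ I. Since p minus its normal form lies in I, I + (p) = I + (r) where r = 5*a**2 - 7*b*c; decide whether this ideal is the whole ring.
Run Buchberger on G together with r (pairs among the g_i already reduce to 0 since G is a Gröbner basis):
g_1 = a**2*b + 7/32*b - 3/8*c**2 + 5/8*c - 1/4, LT = a**2*b.
g_2 = a**2*c - a**2 - 3/8*b*c**2 + 5/8*b*c - 1/4*b + 7/32*c - 7/32, LT = a**2*c.
g_3 = b**2 - c + 1, LT = b**2.
r = 5*a**2 - 7*b*c, LT = a**2.

S(g_1,r): lcm = a**2*b. S = 7/5*b**2*c + 7/32*b - 3/8*c**2 + 5/8*c - 1/4.
  leading term b**2*c: subtract (7/5*c)·g_3 from 7/5*b**2*c + 7/32*b - 3/8*c**2 + 5/8*c - 1/4 → 7/32*b + 41/40*c**2 - 31/40*c - 1/4
  leading term b: no divisor's leading term divides it; move 7/32*b to the remainder.
  leading term c**2: no divisor's leading term divides it; move 41/40*c**2 to the remainder.
  leading term c: no divisor's leading term divides it; move -31/40*c to the remainder.
  leading term 1: no divisor's leading term divides it; move -1/4 to the remainder.
  remainder 7/32*b + 41/40*c**2 - 31/40*c - 1/4 ≠ 0; add m_5 = 7/32*b + 41/40*c**2 - 31/40*c - 1/4 to the basis.

S(g_2,r): lcm = a**2*c. S = -a**2 + 41/40*b*c**2 + 5/8*b*c - 1/4*b + 7/32*c - 7/32.
  leading term a**2: subtract (-1/5)·r from -a**2 + 41/40*b*c**2 + 5/8*b*c - 1/4*b + 7/32*c - 7/32 → 41/40*b*c**2 - 31/40*b*c - 1/4*b + 7/32*c - 7/32
  leading term b*c**2: subtract (164/35*c**2)·m_5 from 41/40*b*c**2 - 31/40*b*c - 1/4*b + 7/32*c - 7/32 → -31/40*b*c - 1/4*b - 1681/350*c**4 + 1271/350*c**3 + 41/35*c**2 + 7/32*c - 7/32
  leading term b*c: subtract (-124/35*c)·m_5 from -31/40*b*c - 1/4*b - 1681/350*c**4 + 1271/350*c**3 + 41/35*c**2 + 7/32*c - 7/32 → -1/4*b - 1681/350*c**4 + 1271/175*c**3 - 551/350*c**2 - 747/1120*c - 7/32
  leading term b: subtract (-8/7)·m_5 from -1/4*b - 1681/350*c**4 + 1271/175*c**3 - 551/350*c**2 - 747/1120*c - 7/32 → -1681/350*c**4 + 1271/175*c**3 - 141/350*c**2 - 1739/1120*c - 113/224
  leading term c**4: no divisor's leading term divides it; move -1681/350*c**4 to the remainder.
  leading term c**3: no divisor's leading term divides it; move 1271/175*c**3 to the remainder.
  leading term c**2: no divisor's leading term divides it; move -141/350*c**2 to the remainder.
  leading term c: no divisor's leading term divides it; move -1739/1120*c to the remainder.
  leading term 1: no divisor's leading term divides it; move -113/224 to the remainder.
  remainder -1681/350*c**4 + 1271/175*c**3 - 141/350*c**2 - 1739/1120*c - 113/224 ≠ 0; add m_6 = -1681/350*c**4 + 1271/175*c**3 - 141/350*c**2 - 1739/1120*c - 113/224 to the basis.

The other S-polynomials (S(g_1,g_2), S(g_1,g_3), S(g_2,g_3), S(g_3,r), S(g_1,m_5), S(g_2,m_5), S(g_3,m_5), S(r,m_5), S(g_1,m_6), S(g_2,m_6), S(g_3,m_6), S(r,m_6), S(m_5,m_6)) all reduce to 0 modulo the current basis, so we have a Gröbner basis.
Inter-reduce: drop elements whose leading term is divisible by another's, tail-reduce, and make monic.
Reduced Gröbner basis: {a**2 + 164/25*c**3 - 124/25*c**2 - 8/5*c, b + 164/35*c**2 - 124/35*c - 8/7, c**4 - 62/41*c**3 + 141/1681*c**2 + 8695/26896*c + 2825/26896}.
The reduced Gröbner basis of I + (p) is {a**2 + 164/25*c**3 - 124/25*c**2 - 8/5*c, b + 164/35*c**2 - 124/35*c - 8/7, c**4 - 62/41*c**3 + 141/1681*c**2 + 8695/26896*c + 2825/26896} ≠ {1}, a proper ideal, so the enlarged system stays consistent: p is independent of I, with normal form 5*a**2 - 7*b*c.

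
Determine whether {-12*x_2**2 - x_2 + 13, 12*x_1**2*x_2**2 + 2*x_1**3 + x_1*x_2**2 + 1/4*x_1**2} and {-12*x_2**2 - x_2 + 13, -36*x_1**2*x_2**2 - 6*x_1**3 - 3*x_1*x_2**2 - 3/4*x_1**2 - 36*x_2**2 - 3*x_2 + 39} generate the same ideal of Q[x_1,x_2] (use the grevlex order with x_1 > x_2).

Yes, the ideals are equal.

Two ideals are equal iff their reduced Gröbner bases coincide (the reduced basis is unique for a fixed ordering).
Buchberger on the first generating set:
f_1 = -12*x_2**2 - x_2 + 13, LT = x_2**2.
f_2 = 12*x_1**2*x_2**2 + 2*x_1**3 + x_1*x_2**2 + 1/4*x_1**2, LT = x_1**2*x_2**2.

S(f_1,f_2): lcm = x_1**2*x_2**2. S = -1/6*x_1**3 + 1/12*x_1**2*x_2 - 1/12*x_1*x_2**2 - 53/48*x_1**2.
  leading term x_1**3: no divisor's leading term divides it; move -1/6*x_1**3 to the remainder.
  leading term x_1**2*x_2: no divisor's leading term divides it; move 1/12*x_1**2*x_2 to the remainder.
  leading term x_1*x_2**2: subtract (1/144*x_1)·f_1 from -1/12*x_1*x_2**2 - 53/48*x_1**2 → -53/48*x_1**2 + 1/144*x_1*x_2 - 13/144*x_1
  leading term x_1**2: no divisor's leading term divides it; move -53/48*x_1**2 to the remainder.
  leading term x_1*x_2: no divisor's leading term divides it; move 1/144*x_1*x_2 to the remainder.
  leading term x_1: no divisor's leading term divides it; move -13/144*x_1 to the remainder.
  remainder -1/6*x_1**3 + 1/12*x_1**2*x_2 - 53/48*x_1**2 + 1/144*x_1*x_2 - 13/144*x_1 ≠ 0; add g_3 = -1/6*x_1**3 + 1/12*x_1**2*x_2 - 53/48*x_1**2 + 1/144*x_1*x_2 - 13/144*x_1 to the basis.

The other S-polynomials (S(f_1,g_3), S(f_2,g_3)) all reduce to 0 modulo the current basis, so we have a Gröbner basis.
Inter-reduce: drop elements whose leading term is divisible by another's, tail-reduce, and make monic.
Reduced Gröbner basis: {x_1**3 - 1/2*x_1**2*x_2 + 53/8*x_1**2 - 1/24*x_1*x_2 + 13/24*x_1, x_2**2 + 1/12*x_2 - 13/12}.

Buchberger on the second generating set:
h_1 = -12*x_2**2 - x_2 + 13, LT = x_2**2.
h_2 = -36*x_1**2*x_2**2 - 6*x_1**3 - 3*x_1*x_2**2 - 3/4*x_1**2 - 36*x_2**2 - 3*x_2 + 39, LT = x_1**2*x_2**2.

S(h_1,h_2): lcm = x_1**2*x_2**2. S = -1/6*x_1**3 + 1/12*x_1**2*x_2 - 1/12*x_1*x_2**2 - 53/48*x_1**2 - x_2**2 - 1/12*x_2 + 13/12.
  leading term x_1**3: no divisor's leading term divides it; move -1/6*x_1**3 to the remainder.
  leading term x_1**2*x_2: no divisor's leading term divides it; move 1/12*x_1**2*x_2 to the remainder.
  leading term x_1*x_2**2: subtract (1/144*x_1)·h_1 from -1/12*x_1*x_2**2 - 53/48*x_1**2 - x_2**2 - 1/12*x_2 + 13/12 → -53/48*x_1**2 + 1/144*x_1*x_2 - x_2**2 - 13/144*x_1 - 1/12*x_2 + 13/12
  leading term x_1**2: no divisor's leading term divides it; move -53/48*x_1**2 to the remainder.
  leading term x_1*x_2: no divisor's leading term divides it; move 1/144*x_1*x_2 to the remainder.
  leading term x_2**2: subtract (1/12)·h_1 from -x_2**2 - 13/144*x_1 - 1/12*x_2 + 13/12 → -13/144*x_1
  leading term x_1: no divisor's leading term divides it; move -13/144*x_1 to the remainder.
  remainder -1/6*x_1**3 + 1/12*x_1**2*x_2 - 53/48*x_1**2 + 1/144*x_1*x_2 - 13/144*x_1 ≠ 0; add k_3 = -1/6*x_1**3 + 1/12*x_1**2*x_2 - 53/48*x_1**2 + 1/144*x_1*x_2 - 13/144*x_1 to the basis.

The other S-polynomials (S(h_1,k_3), S(h_2,k_3)) all reduce to 0 modulo the current basis, so we have a Gröbner basis.
Inter-reduce: drop elements whose leading term is divisible by another's, tail-reduce, and make monic.
Reduced Gröbner basis: {x_1**3 - 1/2*x_1**2*x_2 + 53/8*x_1**2 - 1/24*x_1*x_2 + 13/24*x_1, x_2**2 + 1/12*x_2 - 13/12}.

The two bases agree; hence the ideals are identical.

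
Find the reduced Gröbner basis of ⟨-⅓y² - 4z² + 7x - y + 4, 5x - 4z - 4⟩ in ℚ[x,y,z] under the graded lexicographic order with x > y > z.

G = {y² + 12z² + 3y - 84/5z - 144/5, x - ⅘z - ⅘}

f_1 = -⅓y² - 4z² + 7x - y + 4, LT = y².
f_2 = 5x - 4z - 4, LT = x.

The S-polynomials (S(f_1,f_2)) all reduce to 0 modulo the current basis, so we have a Gröbner basis.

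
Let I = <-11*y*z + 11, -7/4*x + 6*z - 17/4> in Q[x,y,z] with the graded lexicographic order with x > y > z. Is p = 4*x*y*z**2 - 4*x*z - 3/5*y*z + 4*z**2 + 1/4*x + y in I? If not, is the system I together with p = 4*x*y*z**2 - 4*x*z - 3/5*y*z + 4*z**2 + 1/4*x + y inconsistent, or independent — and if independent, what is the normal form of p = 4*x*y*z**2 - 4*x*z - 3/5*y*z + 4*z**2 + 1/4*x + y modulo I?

4*x*y*z**2 - 4*x*z - 3/5*y*z + 4*z**2 + 1/4*x + y is independent of I; its normal form modulo I is 4*z**2 + y + 6/7*z - 169/140.

First compute the reduced Gröbner basis of I by Buchberger's algorithm.
f_1 = -11*y*z + 11, LT = y*z.
f_2 = -7/4*x + 6*z - 17/4, LT = x.

S(f_1,f_2): leading monomials are coprime, so the S-polynomial reduces to 0 (Buchberger's first criterion).
Every S-polynomial of the final basis reduces to 0, so we have a Gröbner basis.
Inter-reduce: drop elements whose leading term is divisible by another's, tail-reduce, and make monic.
Reduced Gröbner basis: {y*z - 1, x - 24/7*z + 17/7}.
Label its elements g_1 = y*z - 1, g_2 = x - 24/7*z + 17/7.

Reduce p = 4*x*y*z**2 - 4*x*z - 3/5*y*z + 4*z**2 + 1/4*x + y modulo G:
  leading term x*y*z**2: subtract (4*x*z)·g_1 from 4*x*y*z**2 - 4*x*z - 3/5*y*z + 4*z**2 + 1/4*x + y → -3/5*y*z + 4*z**2 + 1/4*x + y
  leading term y*z: subtract (-3/5)·g_1 from -3/5*y*z + 4*z**2 + 1/4*x + y → 4*z**2 + 1/4*x + y - 3/5
  leading term z**2: no divisor's leading term divides it; move 4*z**2 to the remainder.
  leading term x: subtract (1/4)·g_2 from 1/4*x + y - 3/5 → y + 6/7*z - 169/140
  leading term y: no divisor's leading term divides it; move y to the remainder.
  leading term z: no divisor's leading term divides it; move 6/7*z to the remainder.
  leading term 1: no divisor's leading term divides it; move -169/140 to the remainder.
  normal form = 4*z**2 + y + 6/7*z - 169/140.
The normal form is nonzero, so p ∉ I. Since p minus its normal form lies in I, I + (p) = I + (r) where r = 4*z**2 + y + 6/7*z - 169/140; decide whether this ideal is the whole ring.
Run Buchberger on G together with r (pairs among the g_i already reduce to 0 since G is a Gröbner basis):
g_1 = y*z - 1, LT = y*z.
g_2 = x - 24/7*z + 17/7, LT = x.
r = 4*z**2 + y + 6/7*z - 169/140, LT = z**2.

S(g_1,g_2): leading monomials are coprime, so the S-polynomial reduces to 0 (Buchberger's first criterion).
S(g_1,r): lcm = y*z**2. S = -1/4*y**2 - 3/14*y*z + 169/560*y - z.
  leading term y**2: no divisor's leading term divides it; move -1/4*y**2 to the remainder.
  leading term y*z: subtract (-3/14)·g_1 from -3/14*y*z + 169/560*y - z → 169/560*y - z - 3/14
  leading term y: no divisor's leading term divides it; move 169/560*y to the remainder.
  leading term z: no divisor's leading term divides it; move -z to the remainder.
  leading term 1: no divisor's leading term divides it; move -3/14 to the remainder.
  remainder -1/4*y**2 + 169/560*y - z - 3/14 ≠ 0; add m_4 = -1/4*y**2 + 169/560*y - z - 3/14 to the basis.

S(g_2,r): leading monomials are coprime, so the S-polynomial reduces to 0 (Buchberger's first criterion).
S(g_1,m_4): lcm = y**2*z. S = 169/140*y*z - 4*z**2 - y - 6/7*z.
  leading term y*z: subtract (169/140)·g_1 from 169/140*y*z - 4*z**2 - y - 6/7*z → -4*z**2 - y - 6/7*z + 169/140
  leading term z**2: subtract (-1)·r from -4*z**2 - y - 6/7*z + 169/140 → 0
  remainder 0.

S(g_2,m_4): leading monomials are coprime, so the S-polynomial reduces to 0 (Buchberger's first criterion).
S(r,m_4): leading monomials are coprime, so the S-polynomial reduces to 0 (Buchberger's first criterion).
Every S-polynomial of the final basis reduces to 0, so we have a Gröbner basis.
Inter-reduce: drop elements whose leading term is divisible by another's, tail-reduce, and make monic.
Reduced Gröbner basis: {y**2 - 169/140*y + 4*z + 6/7, y*z - 1, z**2 + 1/4*y + 3/14*z - 169/560, x - 24/7*z + 17/7}.
The reduced Gröbner basis of I + (p) is {y**2 - 169/140*y + 4*z + 6/7, y*z - 1, z**2 + 1/4*y + 3/14*z - 169/560, x - 24/7*z + 17/7} ≠ {1}, a proper ideal, so the enlarged system stays consistent: p is independent of I, with normal form 4*z**2 + y + 6/7*z - 169/140.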